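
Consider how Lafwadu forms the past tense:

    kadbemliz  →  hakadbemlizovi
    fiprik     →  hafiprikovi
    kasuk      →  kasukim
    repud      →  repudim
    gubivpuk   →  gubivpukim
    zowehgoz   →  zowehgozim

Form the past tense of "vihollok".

fiprik and kasuk both end in -k yet inflect differently (hafiprikovi, kasukim), so the final letter is not what conditions the rule; the last vowel is.
"vihollok" has last vowel 'o'. The one such stem in the data (zowehgoz → zowehgozim) adds -im, so the same rule applies.
The other pattern: stems whose last vowel is 'i' add ha- … -ovi around the stem.
So vihollok → vihollokim.

vihollokim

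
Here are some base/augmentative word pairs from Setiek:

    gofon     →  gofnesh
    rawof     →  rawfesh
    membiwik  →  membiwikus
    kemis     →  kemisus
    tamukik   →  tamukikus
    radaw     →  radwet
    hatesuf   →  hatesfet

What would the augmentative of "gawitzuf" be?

gawitzfet

rawof and hatesuf both end in -f yet inflect differently (rawfesh, hatesfet), so the final letter is not what conditions the rule; the last vowel is.
"gawitzuf" has last vowel 'u'. The one such stem in the data (hatesuf → hatesfet) deletes the last vowel and adds -et (as does radaw), so the same rule applies.
The other patterns: stems whose last vowel is 'o' delete the last vowel and add -esh; stems whose last vowel is 'i' add -us.
So gawitzuf → gawitzfet.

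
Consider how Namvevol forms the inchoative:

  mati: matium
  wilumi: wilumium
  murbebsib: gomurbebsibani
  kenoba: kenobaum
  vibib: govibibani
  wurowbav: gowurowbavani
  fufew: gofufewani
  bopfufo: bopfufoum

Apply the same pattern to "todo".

mati and vibib both have last vowel 'i' yet inflect differently (matium, govibibani), so the last vowel is not what conditions the rule; whether the stem ends in a vowel or a consonant is.
"todo" ends in a vowel. The stems ending in a vowel (mati → matium, bopfufo → bopfufoum, wilumi → wilumium) add -um.
The other pattern: stems ending in a consonant add go- … -ani around the stem.
So todo → todoum.

todoum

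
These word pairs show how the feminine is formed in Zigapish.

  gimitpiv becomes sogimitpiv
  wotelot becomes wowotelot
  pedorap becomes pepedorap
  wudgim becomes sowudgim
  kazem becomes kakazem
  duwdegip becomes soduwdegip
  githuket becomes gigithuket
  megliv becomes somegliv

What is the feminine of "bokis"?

sobokis

"bokis" has last vowel 'i'. The stems whose last vowel is 'i' (duwdegip → soduwdegip, wudgim → sowudgim, megliv → somegliv) add the prefix so-.
So bokis → sobokis.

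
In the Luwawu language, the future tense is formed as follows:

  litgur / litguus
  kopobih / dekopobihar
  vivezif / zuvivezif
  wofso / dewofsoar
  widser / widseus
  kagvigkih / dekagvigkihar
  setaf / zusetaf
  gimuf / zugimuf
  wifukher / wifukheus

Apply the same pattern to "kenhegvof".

zukenhegvof

"kenhegvof" ends in -f. The stems ending in -f (vivezif → zuvivezif, setaf → zusetaf, gimuf → zugimuf) add the prefix zu-.
The other patterns: stems ending in -r drop the final letter and add -us; stems ending in -h or -o add de- … -ar around the stem.
So kenhegvof → zukenhegvof.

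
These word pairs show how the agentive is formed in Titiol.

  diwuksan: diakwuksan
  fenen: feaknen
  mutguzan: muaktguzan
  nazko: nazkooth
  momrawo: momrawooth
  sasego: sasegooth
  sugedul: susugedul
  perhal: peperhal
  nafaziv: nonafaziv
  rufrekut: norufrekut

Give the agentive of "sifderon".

diwuksan and perhal both have last vowel 'a' yet inflect differently (diakwuksan, peperhal), so the last vowel is not what conditions the rule; the final letter is.
"sifderon" ends in -n. The stems ending in -n (diwuksan → diakwuksan, fenen → feaknen, mutguzan → muaktguzan) insert -ak- after the first vowel.
The other patterns: stems ending in -o add -oth; stems ending in -l repeat the first consonant+vowel as a prefix; stems ending in -t or -v add the prefix no-.
So sifderon → siakfderon.

siakfderon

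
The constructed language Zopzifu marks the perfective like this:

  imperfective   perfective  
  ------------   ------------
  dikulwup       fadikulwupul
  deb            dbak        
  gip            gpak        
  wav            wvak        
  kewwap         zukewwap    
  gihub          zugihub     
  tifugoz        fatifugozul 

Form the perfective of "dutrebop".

fadutrebopul

deb and gihub both end in -b yet inflect differently (dbak, zugihub), so the final letter is not what conditions the rule; the number of vowels is.
"dutrebop" has 3 vowels. The stems with 3 vowels (dikulwup → fadikulwupul, tifugoz → fatifugozul) add fa- … -ul around the stem.
The other patterns: stems with 1 vowel delete the last vowel and add -ak; stems with 2 vowels add the prefix zu-.
So dutrebop → fadutrebopul.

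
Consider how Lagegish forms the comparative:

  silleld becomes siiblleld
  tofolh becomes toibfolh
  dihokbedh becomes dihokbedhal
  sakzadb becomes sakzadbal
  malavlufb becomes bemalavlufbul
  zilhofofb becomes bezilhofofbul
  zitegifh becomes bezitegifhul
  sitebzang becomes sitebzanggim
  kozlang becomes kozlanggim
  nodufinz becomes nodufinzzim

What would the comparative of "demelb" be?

deibmelb

tofolh and dihokbedh both end in -h yet inflect differently (toibfolh, dihokbedhal), so the final letter is not what conditions the rule; the second-to-last letter is.
"demelb" has second-to-last letter 'l'. The stems whose second-to-last letter is 'l' (silleld → siiblleld, tofolh → toibfolh) insert -ib- after the first vowel.
So demelb → deibmelb.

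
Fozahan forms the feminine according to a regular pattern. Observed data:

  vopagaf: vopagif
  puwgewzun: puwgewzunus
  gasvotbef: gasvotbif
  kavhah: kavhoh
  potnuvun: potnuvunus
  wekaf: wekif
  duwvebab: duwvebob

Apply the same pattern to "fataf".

fatif

vopagaf and kavhah both have last vowel 'a' yet inflect differently (vopagif, kavhoh), so the last vowel is not what conditions the rule; the final letter is.
"fataf" ends in -f. The stems ending in -f (vopagaf → vopagif, wekaf → wekif, gasvotbef → gasvotbif) change the last vowel to 'i'.
The other patterns: stems ending in -n add -us; stems ending in -b or -h change the last vowel to 'o'.
So fataf → fatif.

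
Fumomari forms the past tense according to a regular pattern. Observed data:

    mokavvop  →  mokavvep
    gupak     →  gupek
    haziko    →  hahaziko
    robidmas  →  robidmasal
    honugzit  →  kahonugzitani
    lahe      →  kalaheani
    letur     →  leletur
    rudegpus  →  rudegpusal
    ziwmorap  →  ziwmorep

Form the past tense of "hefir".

hehefir

rudegpus and letur both have last vowel 'u' yet inflect differently (rudegpusal, leletur), so the last vowel is not what conditions the rule; the final letter is.
"hefir" ends in -r. The one such stem in the data (letur → leletur) repeats the first consonant+vowel as a prefix (as does haziko), so the same rule applies.
The other patterns: stems ending in -s add -al; stems ending in -k or -p change the last vowel to 'e'; stems ending in -e or -t add ka- … -ani around the stem.
So hefir → hehefir.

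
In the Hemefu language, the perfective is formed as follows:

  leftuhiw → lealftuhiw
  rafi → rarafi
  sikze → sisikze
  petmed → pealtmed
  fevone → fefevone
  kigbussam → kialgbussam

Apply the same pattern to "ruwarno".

petmed and sikze both have last vowel 'e' yet inflect differently (pealtmed, sisikze), so the last vowel is not what conditions the rule; whether the stem ends in a vowel or a consonant is.
"ruwarno" ends in a vowel. The stems ending in a vowel (sikze → sisikze, fevone → fefevone, rafi → rarafi) repeat the first consonant+vowel as a prefix.
The other pattern: stems ending in a consonant insert -al- after the first vowel.
So ruwarno → ruruwarno.

ruruwarno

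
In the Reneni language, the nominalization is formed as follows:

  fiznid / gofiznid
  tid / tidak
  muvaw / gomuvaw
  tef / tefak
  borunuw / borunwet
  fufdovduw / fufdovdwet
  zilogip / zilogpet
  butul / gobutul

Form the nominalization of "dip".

tid and fiznid both end in -d yet inflect differently (tidak, gofiznid), so the final letter is not what conditions the rule; the number of vowels is.
"dip" has 1 vowel. The stems with 1 vowel (tef → tefak, tid → tidak) add -ak.
The other patterns: stems with 2 vowels add the prefix go-; stems with 3 vowels delete the last vowel and add -et.
So dip → dipak.

dipak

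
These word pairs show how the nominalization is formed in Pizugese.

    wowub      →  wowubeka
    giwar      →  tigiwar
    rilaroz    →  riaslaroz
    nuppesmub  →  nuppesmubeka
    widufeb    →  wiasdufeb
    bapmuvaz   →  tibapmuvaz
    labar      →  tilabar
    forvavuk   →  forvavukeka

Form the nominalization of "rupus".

rupuseka

wowub and widufeb both end in -b yet inflect differently (wowubeka, wiasdufeb), so the final letter is not what conditions the rule; the last vowel is.
"rupus" has last vowel 'u'. The stems whose last vowel is 'u' (forvavuk → forvavukeka, wowub → wowubeka, nuppesmub → nuppesmubeka) add -eka.
The other patterns: stems whose last vowel is 'a' add the prefix ti-; stems whose last vowel is 'e' or 'o' insert -as- after the first vowel.
So rupus → rupuseka.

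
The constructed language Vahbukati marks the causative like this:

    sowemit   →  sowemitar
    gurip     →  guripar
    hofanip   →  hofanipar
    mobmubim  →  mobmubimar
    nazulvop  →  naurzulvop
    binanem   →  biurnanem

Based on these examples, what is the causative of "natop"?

naurtop

gurip and nazulvop both end in -p yet inflect differently (guripar, naurzulvop), so the final letter is not what conditions the rule; the last vowel is.
"natop" has last vowel 'o'. The one such stem in the data (nazulvop → naurzulvop) inserts -ur- after the first vowel (as does binanem), so the same rule applies.
The other pattern: stems whose last vowel is 'i' add -ar.
So natop → naurtop.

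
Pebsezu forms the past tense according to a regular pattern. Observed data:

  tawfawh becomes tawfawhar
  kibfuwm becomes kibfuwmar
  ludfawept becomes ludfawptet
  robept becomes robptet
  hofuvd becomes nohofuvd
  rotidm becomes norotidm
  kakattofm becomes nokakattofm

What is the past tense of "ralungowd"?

ralungowdar

kibfuwm and rotidm both end in -m yet inflect differently (kibfuwmar, norotidm), so the final letter is not what conditions the rule; the second-to-last letter is.
"ralungowd" has second-to-last letter 'w'. The stems whose second-to-last letter is 'w' (tawfawh → tawfawhar, kibfuwm → kibfuwmar) add -ar.
The other patterns: stems whose second-to-last letter is 'p' delete the last vowel and add -et; stems whose second-to-last letter is 'd', 'f' or 'v' add the prefix no-.
So ralungowd → ralungowdar.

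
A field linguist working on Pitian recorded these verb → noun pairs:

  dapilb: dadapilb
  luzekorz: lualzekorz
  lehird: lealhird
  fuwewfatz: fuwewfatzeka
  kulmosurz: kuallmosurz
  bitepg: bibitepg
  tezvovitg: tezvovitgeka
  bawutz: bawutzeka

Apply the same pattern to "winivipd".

wiwinivipd

"winivipd" has second-to-last letter 'p'. The one such stem in the data (bitepg → bibitepg) repeats the first consonant+vowel as a prefix (as does dapilb), so the same rule applies.
The other patterns: stems whose second-to-last letter is 'r' insert -al- after the first vowel; stems whose second-to-last letter is 't' add -eka.
So winivipd → wiwinivipd.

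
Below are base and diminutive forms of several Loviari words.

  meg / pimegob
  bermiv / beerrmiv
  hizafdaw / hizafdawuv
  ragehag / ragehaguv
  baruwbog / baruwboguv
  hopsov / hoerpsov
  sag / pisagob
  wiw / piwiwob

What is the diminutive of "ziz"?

sag and baruwbog both end in -g yet inflect differently (pisagob, baruwboguv), so the final letter is not what conditions the rule; the number of vowels is.
"ziz" has 1 vowel. The stems with 1 vowel (sag → pisagob, wiw → piwiwob, meg → pimegob) add pi- … -ob around the stem.
So ziz → pizizob.

pizizob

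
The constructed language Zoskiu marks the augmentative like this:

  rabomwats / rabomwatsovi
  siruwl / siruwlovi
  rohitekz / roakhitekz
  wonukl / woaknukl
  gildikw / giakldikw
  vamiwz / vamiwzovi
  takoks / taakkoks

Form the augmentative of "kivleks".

rabomwats and takoks both end in -s yet inflect differently (rabomwatsovi, taakkoks), so the final letter is not what conditions the rule; the second-to-last letter is.
"kivleks" has second-to-last letter 'k'. The stems whose second-to-last letter is 'k' (takoks → taakkoks, rohitekz → roakhitekz, gildikw → giakldikw) insert -ak- after the first vowel.
The other pattern: stems whose second-to-last letter is 't' or 'w' add -ovi.
So kivleks → kiakvleks.

kiakvleks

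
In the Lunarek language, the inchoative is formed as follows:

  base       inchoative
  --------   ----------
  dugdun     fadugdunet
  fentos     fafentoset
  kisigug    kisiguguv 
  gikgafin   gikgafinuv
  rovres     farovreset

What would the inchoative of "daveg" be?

fadaveget

dugdun and gikgafin both end in -n yet inflect differently (fadugdunet, gikgafinuv), so the final letter is not what conditions the rule; the number of vowels is.
"daveg" has 2 vowels. The stems with 2 vowels (dugdun → fadugdunet, fentos → fafentoset, rovres → farovreset) add fa- … -et around the stem.
The other pattern: stems with 3 vowels add -uv.
So daveg → fadaveget.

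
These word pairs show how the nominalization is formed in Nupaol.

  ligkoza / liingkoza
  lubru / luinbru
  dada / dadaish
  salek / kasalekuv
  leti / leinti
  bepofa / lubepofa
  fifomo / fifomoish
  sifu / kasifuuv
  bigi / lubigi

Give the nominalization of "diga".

digaish

dada and bepofa both end in -a yet inflect differently (dadaish, lubepofa), so the final letter is not what conditions the rule; the first letter is.
"diga" begins with d-. The one such stem in the data (dada → dadaish) adds -ish, so the same rule applies.
So diga → digaish.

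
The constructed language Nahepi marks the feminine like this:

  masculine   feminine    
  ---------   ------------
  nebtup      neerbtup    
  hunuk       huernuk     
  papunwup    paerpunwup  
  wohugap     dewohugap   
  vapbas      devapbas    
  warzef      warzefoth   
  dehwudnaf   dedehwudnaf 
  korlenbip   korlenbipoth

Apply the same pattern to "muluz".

papunwup and wohugap both end in -p yet inflect differently (paerpunwup, dewohugap), so the final letter is not what conditions the rule; the last vowel is.
"muluz" has last vowel 'u'. The stems whose last vowel is 'u' (papunwup → paerpunwup, nebtup → neerbtup, hunuk → huernuk) insert -er- after the first vowel.
So muluz → muerluz.

muerluz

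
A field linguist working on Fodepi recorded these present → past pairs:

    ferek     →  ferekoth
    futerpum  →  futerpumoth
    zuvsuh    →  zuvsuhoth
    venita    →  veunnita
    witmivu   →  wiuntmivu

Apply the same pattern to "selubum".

futerpum and witmivu both have last vowel 'u' yet inflect differently (futerpumoth, wiuntmivu), so the last vowel is not what conditions the rule; whether the stem ends in a vowel or a consonant is.
"selubum" ends in a consonant. The stems ending in a consonant (ferek → ferekoth, futerpum → futerpumoth, zuvsuh → zuvsuhoth) add -oth.
So selubum → selubumoth.

selubumoth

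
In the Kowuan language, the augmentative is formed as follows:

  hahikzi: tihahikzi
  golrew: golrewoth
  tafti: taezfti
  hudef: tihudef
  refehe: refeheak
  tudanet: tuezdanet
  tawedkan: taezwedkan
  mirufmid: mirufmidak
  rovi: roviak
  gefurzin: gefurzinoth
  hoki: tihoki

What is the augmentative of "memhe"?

"memhe" begins with m-. The one such stem in the data (mirufmid → mirufmidak) adds -ak, so the same rule applies.
The other patterns: stems beginning with g- add -oth; stems beginning with t- insert -ez- after the first vowel; stems beginning with h- add the prefix ti-.
So memhe → memheak.

memheak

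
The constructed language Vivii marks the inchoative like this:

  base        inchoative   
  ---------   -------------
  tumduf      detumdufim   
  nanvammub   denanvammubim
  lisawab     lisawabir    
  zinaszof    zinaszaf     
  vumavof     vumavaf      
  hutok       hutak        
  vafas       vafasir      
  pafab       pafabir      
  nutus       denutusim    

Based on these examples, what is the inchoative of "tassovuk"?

tumduf and vumavof both end in -f yet inflect differently (detumdufim, vumavaf), so the final letter is not what conditions the rule; the last vowel is.
"tassovuk" has last vowel 'u'. The stems whose last vowel is 'u' (nanvammub → denanvammubim, tumduf → detumdufim, nutus → denutusim) add de- … -im around the stem.
So tassovuk → detassovukim.

detassovukim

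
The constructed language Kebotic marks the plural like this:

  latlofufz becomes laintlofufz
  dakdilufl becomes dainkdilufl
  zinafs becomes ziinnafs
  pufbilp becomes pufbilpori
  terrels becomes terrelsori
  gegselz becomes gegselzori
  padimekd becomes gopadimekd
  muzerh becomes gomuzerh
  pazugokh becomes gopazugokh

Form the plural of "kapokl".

gokapokl

"kapokl" has second-to-last letter 'k'. The stems whose second-to-last letter is 'k' (padimekd → gopadimekd, pazugokh → gopazugokh) add the prefix go-.
So kapokl → gokapokl.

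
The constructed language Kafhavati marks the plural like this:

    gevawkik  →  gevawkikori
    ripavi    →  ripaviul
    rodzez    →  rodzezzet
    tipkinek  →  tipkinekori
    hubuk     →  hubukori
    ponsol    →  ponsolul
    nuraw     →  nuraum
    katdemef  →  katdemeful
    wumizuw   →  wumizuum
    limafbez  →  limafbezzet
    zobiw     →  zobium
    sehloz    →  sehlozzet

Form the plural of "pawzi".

pawziul

"pawzi" ends in -i. The one such stem in the data (ripavi → ripaviul) adds -ul, so the same rule applies.
The other patterns: stems ending in -z double the final consonant and add -et; stems ending in -w drop the final letter and add -um; stems ending in -k add -ori.
So pawzi → pawziul.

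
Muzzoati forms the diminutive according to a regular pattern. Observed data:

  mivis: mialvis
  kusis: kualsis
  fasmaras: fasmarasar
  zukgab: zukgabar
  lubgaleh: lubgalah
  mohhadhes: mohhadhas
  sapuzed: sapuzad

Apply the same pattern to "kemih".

kealmih

"kemih" has last vowel 'i'. The stems whose last vowel is 'i' (mivis → mialvis, kusis → kualsis) insert -al- after the first vowel.
The other patterns: stems whose last vowel is 'a' add -ar; stems whose last vowel is 'e' change the last vowel to 'a'.
So kemih → kealmih.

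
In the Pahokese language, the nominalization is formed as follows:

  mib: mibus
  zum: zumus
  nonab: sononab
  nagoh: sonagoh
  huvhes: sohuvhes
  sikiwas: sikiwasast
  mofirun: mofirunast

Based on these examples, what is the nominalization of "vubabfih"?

vubabfihast

mib and nonab both end in -b yet inflect differently (mibus, sononab), so the final letter is not what conditions the rule; the number of vowels is.
"vubabfih" has 3 vowels. The stems with 3 vowels (sikiwas → sikiwasast, mofirun → mofirunast) add -ast.
The other patterns: stems with 1 vowel add -us; stems with 2 vowels add the prefix so-.
So vubabfih → vubabfihast.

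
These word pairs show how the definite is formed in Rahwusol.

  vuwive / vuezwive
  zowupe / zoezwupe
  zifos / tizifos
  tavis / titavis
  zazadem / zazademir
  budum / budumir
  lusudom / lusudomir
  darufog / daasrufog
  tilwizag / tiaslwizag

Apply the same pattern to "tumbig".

tuasmbig

"tumbig" ends in -g. The stems ending in -g (darufog → daasrufog, tilwizag → tiaslwizag) insert -as- after the first vowel.
The other patterns: stems ending in -e insert -ez- after the first vowel; stems ending in -s add the prefix ti-; stems ending in -m add -ir.
So tumbig → tuasmbig.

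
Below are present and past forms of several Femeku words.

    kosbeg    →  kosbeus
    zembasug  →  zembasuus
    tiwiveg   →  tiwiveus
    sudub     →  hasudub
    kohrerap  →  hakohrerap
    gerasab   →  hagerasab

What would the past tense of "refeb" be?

zembasug and sudub both have last vowel 'u' yet inflect differently (zembasuus, hasudub), so the last vowel is not what conditions the rule; the final letter is.
"refeb" ends in -b. The stems ending in -b (sudub → hasudub, gerasab → hagerasab) add the prefix ha-.
So refeb → harefeb.

harefeb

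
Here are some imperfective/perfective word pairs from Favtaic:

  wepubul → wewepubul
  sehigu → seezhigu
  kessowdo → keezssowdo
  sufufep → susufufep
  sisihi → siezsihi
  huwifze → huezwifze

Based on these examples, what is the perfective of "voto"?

wepubul and sehigu both have last vowel 'u' yet inflect differently (wewepubul, seezhigu), so the last vowel is not what conditions the rule; whether the stem ends in a vowel or a consonant is.
"voto" ends in a vowel. The stems ending in a vowel (sehigu → seezhigu, huwifze → huezwifze, sisihi → siezsihi) insert -ez- after the first vowel.
The other pattern: stems ending in a consonant repeat the first consonant+vowel as a prefix.
So voto → voezto.

voezto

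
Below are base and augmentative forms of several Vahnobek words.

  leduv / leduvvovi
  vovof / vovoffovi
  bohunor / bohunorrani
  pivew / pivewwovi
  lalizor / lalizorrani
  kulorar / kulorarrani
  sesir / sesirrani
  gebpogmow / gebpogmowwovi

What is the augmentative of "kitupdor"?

kitupdorrani

"kitupdor" ends in -r. The stems ending in -r (bohunor → bohunorrani, sesir → sesirrani, lalizor → lalizorrani) double the final consonant and add -ani.
The other pattern: stems ending in -f, -v or -w double the final consonant and add -ovi.
So kitupdor → kitupdorrani.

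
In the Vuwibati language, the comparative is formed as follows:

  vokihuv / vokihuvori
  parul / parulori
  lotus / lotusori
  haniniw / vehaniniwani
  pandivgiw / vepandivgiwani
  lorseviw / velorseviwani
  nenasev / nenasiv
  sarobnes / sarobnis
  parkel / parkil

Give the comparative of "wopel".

vokihuv and nenasev both end in -v yet inflect differently (vokihuvori, nenasiv), so the final letter is not what conditions the rule; the last vowel is.
"wopel" has last vowel 'e'. The stems whose last vowel is 'e' (nenasev → nenasiv, sarobnes → sarobnis, parkel → parkil) change the last vowel to 'i'.
The other patterns: stems whose last vowel is 'u' add -ori; stems whose last vowel is 'i' add ve- … -ani around the stem.
So wopel → wopil.

wopil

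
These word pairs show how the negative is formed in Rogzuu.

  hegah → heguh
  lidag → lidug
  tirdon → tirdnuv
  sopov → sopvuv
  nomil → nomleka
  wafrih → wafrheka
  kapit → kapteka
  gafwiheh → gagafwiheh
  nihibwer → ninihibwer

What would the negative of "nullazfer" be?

nunullazfer

"nullazfer" has last vowel 'e'. The stems whose last vowel is 'e' (gafwiheh → gagafwiheh, nihibwer → ninihibwer) repeat the first consonant+vowel as a prefix.
The other patterns: stems whose last vowel is 'a' change the last vowel to 'u'; stems whose last vowel is 'o' delete the last vowel and add -uv; stems whose last vowel is 'i' delete the last vowel and add -eka.
So nullazfer → nunullazfer.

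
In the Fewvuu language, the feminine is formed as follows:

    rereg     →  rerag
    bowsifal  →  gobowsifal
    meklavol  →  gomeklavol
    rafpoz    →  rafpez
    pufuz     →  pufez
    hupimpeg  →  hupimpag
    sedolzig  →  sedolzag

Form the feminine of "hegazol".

rafpoz and meklavol both have last vowel 'o' yet inflect differently (rafpez, gomeklavol), so the last vowel is not what conditions the rule; the final letter is.
"hegazol" ends in -l. The stems ending in -l (bowsifal → gobowsifal, meklavol → gomeklavol) add the prefix go-.
So hegazol → gohegazol.

gohegazol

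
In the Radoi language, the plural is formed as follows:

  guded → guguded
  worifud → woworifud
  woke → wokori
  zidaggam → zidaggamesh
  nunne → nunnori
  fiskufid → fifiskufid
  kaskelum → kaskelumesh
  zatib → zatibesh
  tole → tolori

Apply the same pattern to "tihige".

tihigori

guded and nunne both have last vowel 'e' yet inflect differently (guguded, nunnori), so the last vowel is not what conditions the rule; the final letter is.
"tihige" ends in -e. The stems ending in -e (nunne → nunnori, woke → wokori, tole → tolori) drop the final letter and add -ori.
So tihige → tihigori.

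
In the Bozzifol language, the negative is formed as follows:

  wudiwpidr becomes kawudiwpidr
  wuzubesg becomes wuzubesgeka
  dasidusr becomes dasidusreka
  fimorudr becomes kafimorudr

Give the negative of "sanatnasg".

dasidusr and wudiwpidr both end in -r yet inflect differently (dasidusreka, kawudiwpidr), so the final letter is not what conditions the rule; the second-to-last letter is.
"sanatnasg" has second-to-last letter 's'. The stems whose second-to-last letter is 's' (dasidusr → dasidusreka, wuzubesg → wuzubesgeka) add -eka.
So sanatnasg → sanatnasgeka.

sanatnasgeka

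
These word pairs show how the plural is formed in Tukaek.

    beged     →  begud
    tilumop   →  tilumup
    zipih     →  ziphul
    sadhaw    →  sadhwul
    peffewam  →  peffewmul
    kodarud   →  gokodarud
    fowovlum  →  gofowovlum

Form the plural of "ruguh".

goruguh

"ruguh" has last vowel 'u'. The stems whose last vowel is 'u' (kodarud → gokodarud, fowovlum → gofowovlum) add the prefix go-.
The other patterns: stems whose last vowel is 'e' or 'o' change the last vowel to 'u'; stems whose last vowel is 'a' or 'i' delete the last vowel and add -ul.
So ruguh → goruguh.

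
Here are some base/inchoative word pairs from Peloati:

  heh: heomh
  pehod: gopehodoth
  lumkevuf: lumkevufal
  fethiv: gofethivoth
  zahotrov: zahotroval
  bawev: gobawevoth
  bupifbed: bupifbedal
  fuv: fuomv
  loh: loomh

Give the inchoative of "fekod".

gofekodoth

fuv and fethiv both end in -v yet inflect differently (fuomv, gofethivoth), so the final letter is not what conditions the rule; the number of vowels is.
"fekod" has 2 vowels. The stems with 2 vowels (pehod → gopehodoth, fethiv → gofethivoth, bawev → gobawevoth) add go- … -oth around the stem.
The other patterns: stems with 1 vowel insert -om- after the first vowel; stems with 3 vowels add -al.
So fekod → gofekodoth.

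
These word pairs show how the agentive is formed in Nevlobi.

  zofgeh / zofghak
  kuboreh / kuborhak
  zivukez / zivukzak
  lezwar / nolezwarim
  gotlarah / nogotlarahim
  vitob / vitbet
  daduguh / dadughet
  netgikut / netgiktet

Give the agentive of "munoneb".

munonbak

zofgeh and gotlarah both end in -h yet inflect differently (zofghak, nogotlarahim), so the final letter is not what conditions the rule; the last vowel is.
"munoneb" has last vowel 'e'. The stems whose last vowel is 'e' (zofgeh → zofghak, kuboreh → kuborhak, zivukez → zivukzak) delete the last vowel and add -ak.
The other patterns: stems whose last vowel is 'a' add no- … -im around the stem; stems whose last vowel is 'o' or 'u' delete the last vowel and add -et.
So munoneb → munonbak.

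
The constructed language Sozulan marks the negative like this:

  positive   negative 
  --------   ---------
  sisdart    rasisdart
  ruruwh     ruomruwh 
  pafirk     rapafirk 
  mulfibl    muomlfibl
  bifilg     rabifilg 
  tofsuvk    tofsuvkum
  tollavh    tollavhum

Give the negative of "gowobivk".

tofsuvk and pafirk both end in -k yet inflect differently (tofsuvkum, rapafirk), so the final letter is not what conditions the rule; the second-to-last letter is.
"gowobivk" has second-to-last letter 'v'. The stems whose second-to-last letter is 'v' (tofsuvk → tofsuvkum, tollavh → tollavhum) add -um.
The other patterns: stems whose second-to-last letter is 'l' or 'r' add the prefix ra-; stems whose second-to-last letter is 'b' or 'w' insert -om- after the first vowel.
So gowobivk → gowobivkum.

gowobivkum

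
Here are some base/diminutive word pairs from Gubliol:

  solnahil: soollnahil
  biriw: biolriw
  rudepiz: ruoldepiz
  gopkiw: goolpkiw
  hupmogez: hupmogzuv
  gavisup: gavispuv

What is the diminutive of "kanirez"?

rudepiz and hupmogez both end in -z yet inflect differently (ruoldepiz, hupmogzuv), so the final letter is not what conditions the rule; the last vowel is.
"kanirez" has last vowel 'e'. The one such stem in the data (hupmogez → hupmogzuv) deletes the last vowel and adds -uv (as does gavisup), so the same rule applies.
So kanirez → kanirzuv.

kanirzuv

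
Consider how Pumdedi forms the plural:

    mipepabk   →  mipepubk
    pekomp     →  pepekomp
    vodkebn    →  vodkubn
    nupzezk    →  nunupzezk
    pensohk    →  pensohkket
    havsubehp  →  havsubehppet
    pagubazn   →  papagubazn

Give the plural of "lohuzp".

mipepabk and pensohk both end in -k yet inflect differently (mipepubk, pensohkket), so the final letter is not what conditions the rule; the second-to-last letter is.
"lohuzp" has second-to-last letter 'z'. The stems whose second-to-last letter is 'z' (nupzezk → nunupzezk, pagubazn → papagubazn) repeat the first consonant+vowel as a prefix.
The other patterns: stems whose second-to-last letter is 'b' change the last vowel to 'u'; stems whose second-to-last letter is 'h' double the final consonant and add -et.
So lohuzp → lolohuzp.

lolohuzp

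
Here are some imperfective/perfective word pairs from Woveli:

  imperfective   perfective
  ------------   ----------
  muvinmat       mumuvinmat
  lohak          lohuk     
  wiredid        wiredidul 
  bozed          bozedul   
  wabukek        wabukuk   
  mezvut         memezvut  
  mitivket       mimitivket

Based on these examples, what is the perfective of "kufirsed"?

kufirsedul

bozed and wabukek both have last vowel 'e' yet inflect differently (bozedul, wabukuk), so the last vowel is not what conditions the rule; the final letter is.
"kufirsed" ends in -d. The stems ending in -d (bozed → bozedul, wiredid → wiredidul) add -ul.
The other patterns: stems ending in -k change the last vowel to 'u'; stems ending in -t repeat the first consonant+vowel as a prefix.
So kufirsed → kufirsedul.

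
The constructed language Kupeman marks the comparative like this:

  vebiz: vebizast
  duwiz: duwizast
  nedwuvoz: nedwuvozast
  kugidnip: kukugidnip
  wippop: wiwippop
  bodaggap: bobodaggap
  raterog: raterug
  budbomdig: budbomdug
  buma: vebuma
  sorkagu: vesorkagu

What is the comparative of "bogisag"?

vebiz and kugidnip both have last vowel 'i' yet inflect differently (vebizast, kukugidnip), so the last vowel is not what conditions the rule; the final letter is.
"bogisag" ends in -g. The stems ending in -g (raterog → raterug, budbomdig → budbomdug) change the last vowel to 'u'.
The other patterns: stems ending in -z add -ast; stems ending in -p repeat the first consonant+vowel as a prefix; stems ending in -a or -u add the prefix ve-.
So bogisag → bogisug.

bogisug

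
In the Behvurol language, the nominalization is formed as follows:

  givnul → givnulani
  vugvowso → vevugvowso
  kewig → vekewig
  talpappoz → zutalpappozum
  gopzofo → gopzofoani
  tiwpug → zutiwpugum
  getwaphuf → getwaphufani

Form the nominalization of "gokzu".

tiwpug and kewig both end in -g yet inflect differently (zutiwpugum, vekewig), so the final letter is not what conditions the rule; the first letter is.
"gokzu" begins with g-. The stems beginning with g- (getwaphuf → getwaphufani, givnul → givnulani, gopzofo → gopzofoani) add -ani.
So gokzu → gokzuani.

gokzuani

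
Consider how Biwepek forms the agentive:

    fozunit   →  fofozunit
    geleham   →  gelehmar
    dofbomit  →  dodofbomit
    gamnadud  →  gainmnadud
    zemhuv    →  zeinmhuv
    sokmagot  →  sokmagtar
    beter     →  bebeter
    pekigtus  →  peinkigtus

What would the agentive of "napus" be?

"napus" has last vowel 'u'. The stems whose last vowel is 'u' (zemhuv → zeinmhuv, gamnadud → gainmnadud, pekigtus → peinkigtus) insert -in- after the first vowel.
So napus → nainpus.

nainpus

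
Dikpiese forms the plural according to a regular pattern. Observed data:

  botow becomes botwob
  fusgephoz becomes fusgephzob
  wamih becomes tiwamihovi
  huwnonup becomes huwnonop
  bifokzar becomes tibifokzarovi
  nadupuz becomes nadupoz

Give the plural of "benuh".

"benuh" has last vowel 'u'. The stems whose last vowel is 'u' (nadupuz → nadupoz, huwnonup → huwnonop) change the last vowel to 'o'.
The other patterns: stems whose last vowel is 'o' delete the last vowel and add -ob; stems whose last vowel is 'a' or 'i' add ti- … -ovi around the stem.
So benuh → benoh.

benoh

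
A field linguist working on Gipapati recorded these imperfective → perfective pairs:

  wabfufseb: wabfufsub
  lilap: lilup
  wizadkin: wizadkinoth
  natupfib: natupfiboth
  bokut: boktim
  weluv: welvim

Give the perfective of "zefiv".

zefivoth

wabfufseb and natupfib both end in -b yet inflect differently (wabfufsub, natupfiboth), so the final letter is not what conditions the rule; the last vowel is.
"zefiv" has last vowel 'i'. The stems whose last vowel is 'i' (wizadkin → wizadkinoth, natupfib → natupfiboth) add -oth.
The other patterns: stems whose last vowel is 'a' or 'e' change the last vowel to 'u'; stems whose last vowel is 'u' delete the last vowel and add -im.
So zefiv → zefivoth.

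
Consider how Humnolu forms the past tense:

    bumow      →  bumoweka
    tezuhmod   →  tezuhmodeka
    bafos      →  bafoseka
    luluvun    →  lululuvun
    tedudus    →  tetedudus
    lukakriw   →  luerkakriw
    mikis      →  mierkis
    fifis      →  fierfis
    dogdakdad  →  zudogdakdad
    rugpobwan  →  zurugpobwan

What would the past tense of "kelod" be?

kelodeka

bafos and tedudus both end in -s yet inflect differently (bafoseka, tetedudus), so the final letter is not what conditions the rule; the last vowel is.
"kelod" has last vowel 'o'. The stems whose last vowel is 'o' (bumow → bumoweka, tezuhmod → tezuhmodeka, bafos → bafoseka) add -eka.
The other patterns: stems whose last vowel is 'u' repeat the first consonant+vowel as a prefix; stems whose last vowel is 'i' insert -er- after the first vowel; stems whose last vowel is 'a' add the prefix zu-.
So kelod → kelodeka.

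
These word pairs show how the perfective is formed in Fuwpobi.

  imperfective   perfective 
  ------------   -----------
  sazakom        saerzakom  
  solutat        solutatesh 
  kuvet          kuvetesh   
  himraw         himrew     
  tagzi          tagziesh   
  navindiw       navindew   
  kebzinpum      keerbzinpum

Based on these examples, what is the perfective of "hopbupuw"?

hopbupew

himraw and solutat both have last vowel 'a' yet inflect differently (himrew, solutatesh), so the last vowel is not what conditions the rule; the final letter is.
"hopbupuw" ends in -w. The stems ending in -w (navindiw → navindew, himraw → himrew) change the last vowel to 'e'.
The other patterns: stems ending in -m insert -er- after the first vowel; stems ending in -i or -t add -esh.
So hopbupuw → hopbupew.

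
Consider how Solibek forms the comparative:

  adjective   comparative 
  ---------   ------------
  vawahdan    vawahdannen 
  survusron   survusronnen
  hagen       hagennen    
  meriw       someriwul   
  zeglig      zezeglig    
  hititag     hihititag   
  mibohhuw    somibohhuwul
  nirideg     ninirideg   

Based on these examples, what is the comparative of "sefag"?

sesefag

hagen and nirideg both have last vowel 'e' yet inflect differently (hagennen, ninirideg), so the last vowel is not what conditions the rule; the final letter is.
"sefag" ends in -g. The stems ending in -g (nirideg → ninirideg, hititag → hihititag, zeglig → zezeglig) repeat the first consonant+vowel as a prefix.
The other patterns: stems ending in -n double the final consonant and add -en; stems ending in -w add so- … -ul around the stem.
So sefag → sesefag.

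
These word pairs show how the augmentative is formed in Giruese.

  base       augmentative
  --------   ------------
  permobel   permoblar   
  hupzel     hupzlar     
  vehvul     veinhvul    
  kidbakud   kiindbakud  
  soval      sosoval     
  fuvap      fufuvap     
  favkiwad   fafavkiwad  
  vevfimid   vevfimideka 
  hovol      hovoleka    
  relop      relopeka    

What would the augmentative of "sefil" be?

sefileka

permobel and vehvul both end in -l yet inflect differently (permoblar, veinhvul), so the final letter is not what conditions the rule; the last vowel is.
"sefil" has last vowel 'i'. The one such stem in the data (vevfimid → vevfimideka) adds -eka, so the same rule applies.
So sefil → sefileka.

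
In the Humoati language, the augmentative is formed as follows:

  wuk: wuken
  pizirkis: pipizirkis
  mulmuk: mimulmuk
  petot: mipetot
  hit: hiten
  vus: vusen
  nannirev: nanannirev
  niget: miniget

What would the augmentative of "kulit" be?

"kulit" has 2 vowels. The stems with 2 vowels (niget → miniget, mulmuk → mimulmuk, petot → mipetot) add the prefix mi-.
The other patterns: stems with 1 vowel add -en; stems with 3 vowels repeat the first consonant+vowel as a prefix.
So kulit → mikulit.

mikulit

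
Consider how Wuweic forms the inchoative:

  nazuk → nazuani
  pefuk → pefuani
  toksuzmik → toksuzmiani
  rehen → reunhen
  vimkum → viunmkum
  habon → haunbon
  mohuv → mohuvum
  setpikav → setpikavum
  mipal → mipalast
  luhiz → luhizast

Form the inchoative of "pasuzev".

pasuzevum

nazuk and vimkum both have last vowel 'u' yet inflect differently (nazuani, viunmkum), so the last vowel is not what conditions the rule; the final letter is.
"pasuzev" ends in -v. The stems ending in -v (mohuv → mohuvum, setpikav → setpikavum) add -um.
The other patterns: stems ending in -k drop the final letter and add -ani; stems ending in -m or -n insert -un- after the first vowel; stems ending in -l or -z add -ast.
So pasuzev → pasuzevum.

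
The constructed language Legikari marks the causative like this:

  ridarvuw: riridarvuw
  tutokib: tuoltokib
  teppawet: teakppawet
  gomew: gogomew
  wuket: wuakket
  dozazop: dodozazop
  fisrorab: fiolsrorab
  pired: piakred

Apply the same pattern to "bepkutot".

beakpkutot

gomew and wuket both have last vowel 'e' yet inflect differently (gogomew, wuakket), so the last vowel is not what conditions the rule; the final letter is.
"bepkutot" ends in -t. The stems ending in -t (wuket → wuakket, teppawet → teakppawet) insert -ak- after the first vowel.
So bepkutot → beakpkutot.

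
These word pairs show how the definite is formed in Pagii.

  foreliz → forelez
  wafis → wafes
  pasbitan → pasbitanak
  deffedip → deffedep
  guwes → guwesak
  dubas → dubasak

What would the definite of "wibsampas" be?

wafis and guwes both end in -s yet inflect differently (wafes, guwesak), so the final letter is not what conditions the rule; the last vowel is.
"wibsampas" has last vowel 'a'. The stems whose last vowel is 'a' (dubas → dubasak, pasbitan → pasbitanak) add -ak.
The other pattern: stems whose last vowel is 'i' change the last vowel to 'e'.
So wibsampas → wibsampasak.

wibsampasak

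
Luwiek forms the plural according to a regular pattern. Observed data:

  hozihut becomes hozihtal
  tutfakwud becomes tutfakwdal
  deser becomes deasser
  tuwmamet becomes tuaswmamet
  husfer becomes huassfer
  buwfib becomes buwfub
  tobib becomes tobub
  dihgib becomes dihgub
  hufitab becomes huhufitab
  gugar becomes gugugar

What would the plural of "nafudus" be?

"nafudus" has last vowel 'u'. The stems whose last vowel is 'u' (hozihut → hozihtal, tutfakwud → tutfakwdal) delete the last vowel and add -al.
So nafudus → nafudsal.

nafudsal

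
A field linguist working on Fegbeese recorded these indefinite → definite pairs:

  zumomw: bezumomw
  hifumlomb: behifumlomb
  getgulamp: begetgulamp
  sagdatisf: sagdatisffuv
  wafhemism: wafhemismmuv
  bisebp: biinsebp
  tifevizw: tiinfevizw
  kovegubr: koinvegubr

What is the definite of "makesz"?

getgulamp and bisebp both end in -p yet inflect differently (begetgulamp, biinsebp), so the final letter is not what conditions the rule; the second-to-last letter is.
"makesz" has second-to-last letter 's'. The stems whose second-to-last letter is 's' (sagdatisf → sagdatisffuv, wafhemism → wafhemismmuv) double the final consonant and add -uv.
The other patterns: stems whose second-to-last letter is 'm' add the prefix be-; stems whose second-to-last letter is 'b' or 'z' insert -in- after the first vowel.
So makesz → makeszzuv.

makeszzuv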